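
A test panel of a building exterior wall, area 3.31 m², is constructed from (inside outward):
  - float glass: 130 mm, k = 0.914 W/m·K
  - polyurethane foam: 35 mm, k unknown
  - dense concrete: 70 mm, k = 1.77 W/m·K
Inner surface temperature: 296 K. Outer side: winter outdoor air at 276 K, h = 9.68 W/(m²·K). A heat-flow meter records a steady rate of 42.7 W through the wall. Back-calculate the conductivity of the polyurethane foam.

Treating each layer as a thermal resistance in series:
R_float glass = L/(kA) = 0.13/(0.914×3.31) = 0.04297 K/W
R_dense concrete = L/(kA) = 0.07/(1.77×3.31) = 0.01195 K/W
R_outer film = 1/(h_o·A) = 1/(9.68×3.31) = 0.03121 K/W
Sum of known resistances R_other = 0.08613 K/W
Total R = ΔT/Q = 20/42.7 = 0.4684 K/W
R_polyurethane foam = R_total − R_other = 0.3823 K/W
k = L/(R·A) = 0.035/(0.3823×3.31)

k ≈ 0.0277 W/(m·K)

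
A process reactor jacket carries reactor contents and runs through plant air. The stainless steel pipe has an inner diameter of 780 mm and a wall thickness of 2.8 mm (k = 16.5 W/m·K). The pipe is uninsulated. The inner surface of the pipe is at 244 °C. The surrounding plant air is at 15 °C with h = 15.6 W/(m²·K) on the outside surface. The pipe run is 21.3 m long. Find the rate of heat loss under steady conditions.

Q ≈ 187000 W

Treating each annulus and film as a series resistance:
R_stainless steel pipe wall = ln(392.8/390)/(2π×16.5×21.3) = 3.24×10^-6 K/W
R_outer film = 1/(h_o·2πr_oL) = 1/(15.6×2π×0.3928×21.3) = 0.001219 K/W
R_total = 0.001223 K/W
Q = ΔT/R_total = 229/0.001223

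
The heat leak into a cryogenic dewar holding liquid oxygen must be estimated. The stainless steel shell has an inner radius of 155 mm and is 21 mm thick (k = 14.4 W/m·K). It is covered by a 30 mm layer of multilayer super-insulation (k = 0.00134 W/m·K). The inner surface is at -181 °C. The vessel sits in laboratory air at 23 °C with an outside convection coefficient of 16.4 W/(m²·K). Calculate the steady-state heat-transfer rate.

Q ≈ 4.14 W

For a spherical shell R = (1/r₁ − 1/r₂)/(4πk); film R = 1/(h·4πr²). In series:
R_stainless steel shell = (1/0.155 − 1/0.176)/(4π×14.4) = 0.004254 K/W
R_multilayer super-insulation = (1/0.176 − 1/0.206)/(4π×0.00134) = 49.14 K/W
R_outer film = 1/(h·4πr_o²) = 1/(16.4×4π×0.206²) = 0.1143 K/W
R_total = 49.26 K/W
Q = ΔT/R_total = 204/49.26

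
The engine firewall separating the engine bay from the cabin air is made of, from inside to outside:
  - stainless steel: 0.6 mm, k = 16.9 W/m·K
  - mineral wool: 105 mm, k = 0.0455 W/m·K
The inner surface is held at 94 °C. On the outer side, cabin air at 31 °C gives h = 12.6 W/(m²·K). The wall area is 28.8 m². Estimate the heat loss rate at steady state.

Using the resistance-network approach (series):
R_stainless steel = L/(kA) = 0.0006/(16.9×28.8) = 1.233×10^-6 K/W
R_mineral wool = L/(kA) = 0.105/(0.0455×28.8) = 0.08013 K/W
R_outer film = 1/(h_o·A) = 1/(12.6×28.8) = 0.002756 K/W
R_total = 0.08289 K/W
Q = ΔT / R_total = 63 / 0.08289

Q ≈ 760 W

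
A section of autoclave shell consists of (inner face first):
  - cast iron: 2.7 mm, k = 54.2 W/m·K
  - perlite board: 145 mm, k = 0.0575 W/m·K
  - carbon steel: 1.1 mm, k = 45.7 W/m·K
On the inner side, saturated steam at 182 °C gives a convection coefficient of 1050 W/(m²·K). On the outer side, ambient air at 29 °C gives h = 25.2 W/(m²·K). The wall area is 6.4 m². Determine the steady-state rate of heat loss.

Q ≈ 382 W

Treating each layer as a thermal resistance in series:
R_inner film = 1/(h_i·A) = 1/(1050×6.4) = 1.488×10^-4 K/W
R_cast iron = L/(kA) = 0.0027/(54.2×6.4) = 7.784×10^-6 K/W
R_perlite board = L/(kA) = 0.145/(0.0575×6.4) = 0.394 K/W
R_carbon steel = L/(kA) = 0.0011/(45.7×6.4) = 3.761×10^-6 K/W
R_outer film = 1/(h_o·A) = 1/(25.2×6.4) = 0.0062 K/W
R_total = 0.4004 K/W
Q = ΔT / R_total = 153 / 0.4004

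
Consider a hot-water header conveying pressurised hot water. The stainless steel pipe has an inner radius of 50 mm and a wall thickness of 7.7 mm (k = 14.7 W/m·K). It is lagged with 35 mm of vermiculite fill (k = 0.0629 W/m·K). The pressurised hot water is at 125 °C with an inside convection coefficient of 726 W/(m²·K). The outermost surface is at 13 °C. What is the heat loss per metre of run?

Cylindrical conduction, so R = ln(r₂/r₁)/(2πkL) per layer, in series:
R_inner film = 1/(h_i·2πr₁L) = 1/(726×2π×0.05×1) = 0.004384 K/W
R_stainless steel pipe wall = ln(57.7/50)/(2π×14.7×1) = 0.001551 K/W
R_vermiculite fill = ln(92.7/57.7)/(2π×0.0629×1) = 1.2 K/W
R_total = 1.206 K/W
Q = ΔT/R_total = 112/1.206

q′ ≈ 92.9 W/m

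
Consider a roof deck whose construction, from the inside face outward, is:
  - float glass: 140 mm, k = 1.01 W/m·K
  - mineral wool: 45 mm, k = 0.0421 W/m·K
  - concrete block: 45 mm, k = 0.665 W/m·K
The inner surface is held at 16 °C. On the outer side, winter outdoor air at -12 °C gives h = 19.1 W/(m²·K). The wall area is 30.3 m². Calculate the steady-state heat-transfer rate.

Q ≈ 639 W

Thermal resistances in series:
R_float glass = L/(kA) = 0.14/(1.01×30.3) = 0.004575 K/W
R_mineral wool = L/(kA) = 0.045/(0.0421×30.3) = 0.03528 K/W
R_concrete block = L/(kA) = 0.045/(0.665×30.3) = 0.002233 K/W
R_outer film = 1/(h_o·A) = 1/(19.1×30.3) = 0.001728 K/W
R_total = 0.04381 K/W
Q = ΔT / R_total = 28 / 0.04381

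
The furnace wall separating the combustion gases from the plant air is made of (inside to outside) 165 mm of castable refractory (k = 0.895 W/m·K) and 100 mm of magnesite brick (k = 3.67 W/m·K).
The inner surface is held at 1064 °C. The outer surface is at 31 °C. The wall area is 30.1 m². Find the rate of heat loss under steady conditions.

Q ≈ 147000 W

Thermal resistances in series:
R_castable refractory = L/(kA) = 0.165/(0.895×30.1) = 0.006125 K/W
R_magnesite brick = L/(kA) = 0.1/(3.67×30.1) = 9.052×10^-4 K/W
R_total = 0.00703 K/W
Q = ΔT / R_total = 1033 / 0.00703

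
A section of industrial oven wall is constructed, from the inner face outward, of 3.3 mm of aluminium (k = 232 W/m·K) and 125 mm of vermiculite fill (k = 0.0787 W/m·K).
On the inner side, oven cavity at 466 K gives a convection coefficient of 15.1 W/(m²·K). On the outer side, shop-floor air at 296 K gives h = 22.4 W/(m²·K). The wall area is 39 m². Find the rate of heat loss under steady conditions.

Thermal resistances in series:
R_inner film = 1/(h_i·A) = 1/(15.1×39) = 0.001698 K/W
R_aluminium = L/(kA) = 0.0033/(232×39) = 3.647×10^-7 K/W
R_vermiculite fill = L/(kA) = 0.125/(0.0787×39) = 0.04073 K/W
R_outer film = 1/(h_o·A) = 1/(22.4×39) = 0.001145 K/W
R_total = 0.04357 K/W
Q = ΔT / R_total = 170 / 0.04357

Q ≈ 3900 W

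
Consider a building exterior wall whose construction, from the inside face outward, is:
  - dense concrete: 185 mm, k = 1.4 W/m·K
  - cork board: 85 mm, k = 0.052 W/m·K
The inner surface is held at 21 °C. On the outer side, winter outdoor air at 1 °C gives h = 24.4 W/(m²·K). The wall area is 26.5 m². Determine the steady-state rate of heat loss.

Q ≈ 293 W

Treating each layer as a thermal resistance in series:
R_dense concrete = L/(kA) = 0.185/(1.4×26.5) = 0.004987 K/W
R_cork board = L/(kA) = 0.085/(0.052×26.5) = 0.06168 K/W
R_outer film = 1/(h_o·A) = 1/(24.4×26.5) = 0.001547 K/W
R_total = 0.06822 K/W
Q = ΔT / R_total = 20 / 0.06822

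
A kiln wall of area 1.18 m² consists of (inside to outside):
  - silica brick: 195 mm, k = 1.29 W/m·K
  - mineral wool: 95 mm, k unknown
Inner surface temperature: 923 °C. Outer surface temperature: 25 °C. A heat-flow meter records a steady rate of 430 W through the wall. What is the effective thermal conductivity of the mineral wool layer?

k ≈ 0.0411 W/(m·K)

Using the resistance-network approach (series):
R_silica brick = L/(kA) = 0.195/(1.29×1.18) = 0.1281 K/W
Sum of known resistances R_other = 0.1281 K/W
Total R = ΔT/Q = 898/430 = 2.088 K/W
R_mineral wool = R_total − R_other = 1.96 K/W
k = L/(R·A) = 0.095/(1.96×1.18)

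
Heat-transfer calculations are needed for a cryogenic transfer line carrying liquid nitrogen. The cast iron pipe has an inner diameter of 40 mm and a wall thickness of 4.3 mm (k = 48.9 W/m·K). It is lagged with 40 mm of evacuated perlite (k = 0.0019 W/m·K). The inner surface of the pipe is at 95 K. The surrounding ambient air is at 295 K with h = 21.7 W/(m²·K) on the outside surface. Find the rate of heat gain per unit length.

q′ ≈ 2.45 W/m

Radial resistances (cylindrical: R_cond = ln(r_o/r_i)/(2πkL), R_conv = 1/(h·2πrL)):
R_cast iron pipe wall = ln(24.3/20)/(2π×48.9×1) = 6.338×10^-4 K/W
R_evacuated perlite = ln(64.3/24.3)/(2π×0.0019×1) = 81.51 K/W
R_outer film = 1/(h_o·2πr_oL) = 1/(21.7×2π×0.0643×1) = 0.1141 K/W
R_total = 81.63 K/W
Q = ΔT/R_total = 200/81.63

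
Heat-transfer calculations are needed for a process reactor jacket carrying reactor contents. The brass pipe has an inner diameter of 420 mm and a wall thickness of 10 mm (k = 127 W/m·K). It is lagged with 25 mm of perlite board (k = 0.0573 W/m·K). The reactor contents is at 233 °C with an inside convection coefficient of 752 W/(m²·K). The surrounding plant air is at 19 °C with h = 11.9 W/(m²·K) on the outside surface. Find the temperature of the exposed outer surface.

Treating each annulus and film as a series resistance:
R_inner film = 1/(h_i·2πr₁L) = 1/(752×2π×0.21×1) = 0.001008 K/W
R_brass pipe wall = ln(220/210)/(2π×127×1) = 5.83×10^-5 K/W
R_perlite board = ln(245/220)/(2π×0.0573×1) = 0.299 K/W
R_outer film = 1/(h_o·2πr_oL) = 1/(11.9×2π×0.245×1) = 0.05459 K/W
R_total = 0.3546 K/W
Q = ΔT/R_total = 214/0.3546
Q = 603 W/m
T_interface = T_inner − Q·ΣR(inner→interface) = 233 − 603×0.3

T ≈ 51.9 °C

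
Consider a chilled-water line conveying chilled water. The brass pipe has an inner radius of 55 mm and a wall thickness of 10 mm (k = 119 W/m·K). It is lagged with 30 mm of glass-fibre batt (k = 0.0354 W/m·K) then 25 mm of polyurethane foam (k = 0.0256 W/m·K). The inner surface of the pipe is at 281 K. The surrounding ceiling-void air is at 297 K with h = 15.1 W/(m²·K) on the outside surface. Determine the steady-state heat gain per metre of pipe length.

q′ ≈ 4.93 W/m

Per-layer cylindrical resistances, series-summed:
R_brass pipe wall = ln(65/55)/(2π×119×1) = 2.234×10^-4 K/W
R_glass-fibre batt = ln(95/65)/(2π×0.0354×1) = 1.706 K/W
R_polyurethane foam = ln(120/95)/(2π×0.0256×1) = 1.452 K/W
R_outer film = 1/(h_o·2πr_oL) = 1/(15.1×2π×0.12×1) = 0.08783 K/W
R_total = 3.247 K/W
Q = ΔT/R_total = 16/3.247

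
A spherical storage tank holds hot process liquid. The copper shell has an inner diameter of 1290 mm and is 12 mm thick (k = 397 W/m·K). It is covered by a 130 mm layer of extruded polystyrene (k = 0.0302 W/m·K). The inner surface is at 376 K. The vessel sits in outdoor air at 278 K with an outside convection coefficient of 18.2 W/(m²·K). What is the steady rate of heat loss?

Q ≈ 146 W

For a spherical shell R = (1/r₁ − 1/r₂)/(4πk); film R = 1/(h·4πr²). In series:
R_copper shell = (1/0.645 − 1/0.657)/(4π×397) = 5.676×10^-6 K/W
R_extruded polystyrene = (1/0.657 − 1/0.787)/(4π×0.0302) = 0.6625 K/W
R_outer film = 1/(h·4πr_o²) = 1/(18.2×4π×0.787²) = 0.007059 K/W
R_total = 0.6696 K/W
Q = ΔT/R_total = 98/0.6696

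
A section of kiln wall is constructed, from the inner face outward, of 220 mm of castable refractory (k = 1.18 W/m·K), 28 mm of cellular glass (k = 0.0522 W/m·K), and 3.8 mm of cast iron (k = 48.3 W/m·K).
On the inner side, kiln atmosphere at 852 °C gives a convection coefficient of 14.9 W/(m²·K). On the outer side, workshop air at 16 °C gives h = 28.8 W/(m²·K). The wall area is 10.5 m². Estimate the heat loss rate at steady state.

Q ≈ 10600 W

Series thermal resistances:
R_inner film = 1/(h_i·A) = 1/(14.9×10.5) = 0.006392 K/W
R_castable refractory = L/(kA) = 0.22/(1.18×10.5) = 0.01776 K/W
R_cellular glass = L/(kA) = 0.028/(0.0522×10.5) = 0.05109 K/W
R_cast iron = L/(kA) = 0.0038/(48.3×10.5) = 7.493×10^-6 K/W
R_outer film = 1/(h_o·A) = 1/(28.8×10.5) = 0.003307 K/W
R_total = 0.07855 K/W
Q = ΔT / R_total = 836 / 0.07855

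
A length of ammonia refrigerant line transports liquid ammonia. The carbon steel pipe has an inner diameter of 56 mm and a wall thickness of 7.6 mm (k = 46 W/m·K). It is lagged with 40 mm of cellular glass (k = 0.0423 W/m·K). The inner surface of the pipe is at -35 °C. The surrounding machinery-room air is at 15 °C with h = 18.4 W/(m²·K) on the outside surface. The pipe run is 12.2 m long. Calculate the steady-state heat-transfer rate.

Q ≈ 207 W

Treating each annulus and film as a series resistance:
R_carbon steel pipe wall = ln(35.6/28)/(2π×46×12.2) = 6.81×10^-5 K/W
R_cellular glass = ln(75.6/35.6)/(2π×0.0423×12.2) = 0.2323 K/W
R_outer film = 1/(h_o·2πr_oL) = 1/(18.4×2π×0.0756×12.2) = 0.009378 K/W
R_total = 0.2417 K/W
Q = ΔT/R_total = 50/0.2417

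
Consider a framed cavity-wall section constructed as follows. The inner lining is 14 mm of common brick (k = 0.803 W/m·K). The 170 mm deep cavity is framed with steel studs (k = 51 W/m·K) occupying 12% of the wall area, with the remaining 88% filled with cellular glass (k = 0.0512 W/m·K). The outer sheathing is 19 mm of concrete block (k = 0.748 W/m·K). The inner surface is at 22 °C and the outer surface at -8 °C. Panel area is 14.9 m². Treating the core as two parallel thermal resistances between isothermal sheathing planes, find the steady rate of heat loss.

Sheathing layers in series; stud and cavity paths in parallel between them.
R_inner = 0.014/(0.803×14.9) = 0.00117 K/W
R_stud  = 0.17/(51×0.12×14.9) = 0.001864 K/W
R_cav   = 0.17/(0.0512×0.88×14.9) = 0.2532 K/W
1/R_core = 1/R_stud + 1/R_cav → R_core = 0.001851 K/W
R_outer = 0.019/(0.748×14.9) = 0.001705 K/W
R_total = 0.004726 K/W
Q = ΔT/R_total = 30/0.004726

Q ≈ 6350 W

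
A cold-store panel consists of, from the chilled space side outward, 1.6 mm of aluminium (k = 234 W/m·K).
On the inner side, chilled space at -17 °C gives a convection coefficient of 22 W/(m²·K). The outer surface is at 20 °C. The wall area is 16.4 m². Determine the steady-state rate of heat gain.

Using the resistance-network approach (series):
R_inner film = 1/(h_i·A) = 1/(22×16.4) = 0.002772 K/W
R_aluminium = L/(kA) = 0.0016/(234×16.4) = 4.169×10^-7 K/W
R_total = 0.002772 K/W
Q = ΔT / R_total = 37 / 0.002772

Q ≈ 13300 W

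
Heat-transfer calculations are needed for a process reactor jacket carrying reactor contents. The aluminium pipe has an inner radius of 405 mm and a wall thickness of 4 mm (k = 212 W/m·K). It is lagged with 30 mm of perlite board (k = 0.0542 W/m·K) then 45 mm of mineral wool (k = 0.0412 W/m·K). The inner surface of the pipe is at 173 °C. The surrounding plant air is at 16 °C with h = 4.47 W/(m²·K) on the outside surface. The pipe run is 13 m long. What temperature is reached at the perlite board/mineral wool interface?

Cylindrical conduction, so R = ln(r₂/r₁)/(2πkL) per layer, in series:
R_aluminium pipe wall = ln(409/405)/(2π×212×13) = 5.676×10^-7 K/W
R_perlite board = ln(439/409)/(2π×0.0542×13) = 0.01599 K/W
R_mineral wool = ln(484/439)/(2π×0.0412×13) = 0.029 K/W
R_outer film = 1/(h_o·2πr_oL) = 1/(4.47×2π×0.484×13) = 0.005659 K/W
R_total = 0.05065 K/W
Q = ΔT/R_total = 157/0.05065
Q = 3100 W
T_interface = T_inner − Q·ΣR(inner→interface) = 173 − 3100×0.01599

T ≈ 123 °C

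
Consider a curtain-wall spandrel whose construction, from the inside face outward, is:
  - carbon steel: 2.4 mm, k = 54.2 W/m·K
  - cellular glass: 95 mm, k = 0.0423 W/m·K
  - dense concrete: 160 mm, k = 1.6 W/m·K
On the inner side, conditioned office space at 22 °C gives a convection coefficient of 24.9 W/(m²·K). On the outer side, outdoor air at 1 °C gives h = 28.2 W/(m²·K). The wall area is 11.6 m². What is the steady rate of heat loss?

Q ≈ 101 W

Treating each layer as a thermal resistance in series:
R_inner film = 1/(h_i·A) = 1/(24.9×11.6) = 0.003462 K/W
R_carbon steel = L/(kA) = 0.0024/(54.2×11.6) = 3.817×10^-6 K/W
R_cellular glass = L/(kA) = 0.095/(0.0423×11.6) = 0.1936 K/W
R_dense concrete = L/(kA) = 0.16/(1.6×11.6) = 0.008621 K/W
R_outer film = 1/(h_o·A) = 1/(28.2×11.6) = 0.003057 K/W
R_total = 0.2088 K/W
Q = ΔT / R_total = 21 / 0.2088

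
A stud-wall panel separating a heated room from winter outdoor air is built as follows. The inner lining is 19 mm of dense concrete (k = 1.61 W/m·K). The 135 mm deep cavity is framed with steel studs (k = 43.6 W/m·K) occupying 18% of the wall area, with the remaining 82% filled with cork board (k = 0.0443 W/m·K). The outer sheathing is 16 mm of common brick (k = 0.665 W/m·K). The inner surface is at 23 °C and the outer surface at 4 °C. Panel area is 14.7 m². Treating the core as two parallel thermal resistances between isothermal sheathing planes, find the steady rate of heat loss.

Q ≈ 5270 W

Sheathing layers in series; stud and cavity paths in parallel between them.
R_inner = 0.019/(1.61×14.7) = 8.028×10^-4 K/W
R_stud  = 0.135/(43.6×0.18×14.7) = 0.00117 K/W
R_cav   = 0.135/(0.0443×0.82×14.7) = 0.2528 K/W
1/R_core = 1/R_stud + 1/R_cav → R_core = 0.001165 K/W
R_outer = 0.016/(0.665×14.7) = 0.001637 K/W
R_total = 0.003604 K/W
Q = ΔT/R_total = 19/0.003604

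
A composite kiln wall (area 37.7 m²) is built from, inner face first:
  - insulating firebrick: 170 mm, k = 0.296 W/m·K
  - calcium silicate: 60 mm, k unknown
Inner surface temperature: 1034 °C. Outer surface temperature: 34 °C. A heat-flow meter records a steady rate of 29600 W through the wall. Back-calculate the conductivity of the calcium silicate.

k ≈ 0.0858 W/(m·K)

Treating each layer as a thermal resistance in series:
R_insulating firebrick = L/(kA) = 0.17/(0.296×37.7) = 0.01523 K/W
Sum of known resistances R_other = 0.01523 K/W
Total R = ΔT/Q = 1000/29600 = 0.03378 K/W
R_calcium silicate = R_total − R_other = 0.01855 K/W
k = L/(R·A) = 0.06/(0.01855×37.7)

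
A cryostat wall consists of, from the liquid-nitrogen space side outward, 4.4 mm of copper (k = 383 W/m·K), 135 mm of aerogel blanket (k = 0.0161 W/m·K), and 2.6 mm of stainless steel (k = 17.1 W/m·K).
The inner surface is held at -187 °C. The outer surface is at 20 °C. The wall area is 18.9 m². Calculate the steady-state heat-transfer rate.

Thermal resistances in series:
R_copper = L/(kA) = 0.0044/(383×18.9) = 6.078×10^-7 K/W
R_aerogel blanket = L/(kA) = 0.135/(0.0161×18.9) = 0.4437 K/W
R_stainless steel = L/(kA) = 0.0026/(17.1×18.9) = 8.045×10^-6 K/W
R_total = 0.4437 K/W
Q = ΔT / R_total = 207 / 0.4437

Q ≈ 467 W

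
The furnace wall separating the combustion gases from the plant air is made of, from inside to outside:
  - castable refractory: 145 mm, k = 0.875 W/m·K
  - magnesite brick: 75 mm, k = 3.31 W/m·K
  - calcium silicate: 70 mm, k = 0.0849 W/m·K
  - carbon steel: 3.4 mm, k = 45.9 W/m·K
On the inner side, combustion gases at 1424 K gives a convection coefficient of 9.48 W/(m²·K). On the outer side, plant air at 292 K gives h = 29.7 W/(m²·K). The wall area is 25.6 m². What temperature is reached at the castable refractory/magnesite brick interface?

Model the wall as resistances in series:
R_inner film = 1/(h_i·A) = 1/(9.48×25.6) = 0.004121 K/W
R_castable refractory = L/(kA) = 0.145/(0.875×25.6) = 0.006473 K/W
R_magnesite brick = L/(kA) = 0.075/(3.31×25.6) = 8.851×10^-4 K/W
R_calcium silicate = L/(kA) = 0.07/(0.0849×25.6) = 0.03221 K/W
R_carbon steel = L/(kA) = 0.0034/(45.9×25.6) = 2.894×10^-6 K/W
R_outer film = 1/(h_o·A) = 1/(29.7×25.6) = 0.001315 K/W
R_total = 0.045 K/W;  Q = ΔT/R_total = 1132/0.045 = 25150 W
T_interface = T_inner − Q·ΣR(inner→interface) = 1424 − 25200×0.01059

T ≈ 1160 K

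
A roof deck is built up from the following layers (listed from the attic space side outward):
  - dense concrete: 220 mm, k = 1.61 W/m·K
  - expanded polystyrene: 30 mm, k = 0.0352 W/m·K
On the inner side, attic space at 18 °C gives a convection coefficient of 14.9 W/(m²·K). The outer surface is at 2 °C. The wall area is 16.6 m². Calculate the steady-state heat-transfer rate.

Q ≈ 252 W

Model the wall as resistances in series:
R_inner film = 1/(h_i·A) = 1/(14.9×16.6) = 0.004043 K/W
R_dense concrete = L/(kA) = 0.22/(1.61×16.6) = 0.008232 K/W
R_expanded polystyrene = L/(kA) = 0.03/(0.0352×16.6) = 0.05134 K/W
R_total = 0.06362 K/W
Q = ΔT / R_total = 16 / 0.06362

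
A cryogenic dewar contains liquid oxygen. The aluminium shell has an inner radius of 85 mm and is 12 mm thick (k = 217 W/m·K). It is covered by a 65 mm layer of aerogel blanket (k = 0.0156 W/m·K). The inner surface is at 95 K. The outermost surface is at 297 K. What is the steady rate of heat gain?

Q ≈ 9.57 W

Each spherical layer contributes R = (1/r_i − 1/r_o)/(4πk):
R_aluminium shell = (1/0.085 − 1/0.097)/(4π×217) = 5.337×10^-4 K/W
R_aerogel blanket = (1/0.097 − 1/0.162)/(4π×0.0156) = 21.1 K/W
R_total = 21.1 K/W
Q = ΔT/R_total = 202/21.1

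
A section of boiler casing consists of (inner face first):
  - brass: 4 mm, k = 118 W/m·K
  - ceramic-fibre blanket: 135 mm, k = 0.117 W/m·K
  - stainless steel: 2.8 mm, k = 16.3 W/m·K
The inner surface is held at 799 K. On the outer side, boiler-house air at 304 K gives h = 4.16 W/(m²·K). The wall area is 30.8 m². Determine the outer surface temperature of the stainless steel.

Treating each layer as a thermal resistance in series:
R_brass = L/(kA) = 0.004/(118×30.8) = 1.101×10^-6 K/W
R_ceramic-fibre blanket = L/(kA) = 0.135/(0.117×30.8) = 0.03746 K/W
R_stainless steel = L/(kA) = 0.0028/(16.3×30.8) = 5.577×10^-6 K/W
R_outer film = 1/(h_o·A) = 1/(4.16×30.8) = 0.007805 K/W
R_total = 0.04527 K/W;  Q = ΔT/R_total = 495/0.04527 = 10930 W
T_interface = T_inner − Q·ΣR(inner→interface) = 799 − 10900×0.03747

T ≈ 389 K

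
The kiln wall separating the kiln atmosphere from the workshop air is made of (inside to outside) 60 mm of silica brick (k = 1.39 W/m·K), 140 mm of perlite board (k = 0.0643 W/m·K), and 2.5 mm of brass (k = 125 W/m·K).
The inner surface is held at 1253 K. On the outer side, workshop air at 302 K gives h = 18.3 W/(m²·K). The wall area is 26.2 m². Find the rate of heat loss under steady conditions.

Q ≈ 11000 W

Treating each layer as a thermal resistance in series:
R_silica brick = L/(kA) = 0.06/(1.39×26.2) = 0.001648 K/W
R_perlite board = L/(kA) = 0.14/(0.0643×26.2) = 0.0831 K/W
R_brass = L/(kA) = 0.0025/(125×26.2) = 7.634×10^-7 K/W
R_outer film = 1/(h_o·A) = 1/(18.3×26.2) = 0.002086 K/W
R_total = 0.08684 K/W
Q = ΔT / R_total = 951 / 0.08684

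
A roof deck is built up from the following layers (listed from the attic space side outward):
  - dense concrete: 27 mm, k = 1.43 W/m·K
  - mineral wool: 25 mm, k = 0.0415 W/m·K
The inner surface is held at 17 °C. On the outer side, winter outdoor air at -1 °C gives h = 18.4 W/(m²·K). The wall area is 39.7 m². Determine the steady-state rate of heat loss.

Q ≈ 1060 W

Using the resistance-network approach (series):
R_dense concrete = L/(kA) = 0.027/(1.43×39.7) = 4.756×10^-4 K/W
R_mineral wool = L/(kA) = 0.025/(0.0415×39.7) = 0.01517 K/W
R_outer film = 1/(h_o·A) = 1/(18.4×39.7) = 0.001369 K/W
R_total = 0.01702 K/W
Q = ΔT / R_total = 18 / 0.01702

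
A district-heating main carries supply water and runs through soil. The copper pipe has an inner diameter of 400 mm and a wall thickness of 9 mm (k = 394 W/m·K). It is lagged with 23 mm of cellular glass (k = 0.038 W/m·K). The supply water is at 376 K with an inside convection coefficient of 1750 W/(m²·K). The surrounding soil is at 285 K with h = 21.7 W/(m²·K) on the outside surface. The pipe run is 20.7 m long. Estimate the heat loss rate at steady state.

Treating each annulus and film as a series resistance:
R_inner film = 1/(h_i·2πr₁L) = 1/(1750×2π×0.2×20.7) = 2.197×10^-5 K/W
R_copper pipe wall = ln(209/200)/(2π×394×20.7) = 8.59×10^-7 K/W
R_cellular glass = ln(232/209)/(2π×0.038×20.7) = 0.02112 K/W
R_outer film = 1/(h_o·2πr_oL) = 1/(21.7×2π×0.232×20.7) = 0.001527 K/W
R_total = 0.02267 K/W
Q = ΔT/R_total = 91/0.02267

Q ≈ 4010 W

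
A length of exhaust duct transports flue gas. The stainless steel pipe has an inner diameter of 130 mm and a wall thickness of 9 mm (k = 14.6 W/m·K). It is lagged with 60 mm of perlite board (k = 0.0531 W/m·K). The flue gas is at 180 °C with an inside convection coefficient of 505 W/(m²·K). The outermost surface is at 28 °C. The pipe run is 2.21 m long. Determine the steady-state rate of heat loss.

Cylindrical conduction, so R = ln(r₂/r₁)/(2πkL) per layer, in series:
R_inner film = 1/(h_i·2πr₁L) = 1/(505×2π×0.065×2.21) = 0.002194 K/W
R_stainless steel pipe wall = ln(74/65)/(2π×14.6×2.21) = 6.396×10^-4 K/W
R_perlite board = ln(134/74)/(2π×0.0531×2.21) = 0.8053 K/W
R_total = 0.8081 K/W
Q = ΔT/R_total = 152/0.8081

Q ≈ 188 W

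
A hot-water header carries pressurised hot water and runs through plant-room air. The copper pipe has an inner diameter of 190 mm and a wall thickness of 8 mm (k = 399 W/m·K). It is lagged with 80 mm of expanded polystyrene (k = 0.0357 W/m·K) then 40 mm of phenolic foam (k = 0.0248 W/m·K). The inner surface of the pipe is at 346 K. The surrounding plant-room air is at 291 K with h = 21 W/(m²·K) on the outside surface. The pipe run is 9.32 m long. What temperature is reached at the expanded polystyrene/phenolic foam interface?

T ≈ 310 K

For a radial system each layer contributes R = ln(r_out/r_in)/(2πkL); films add R = 1/(hA).
R_copper pipe wall = ln(103/95)/(2π×399×9.32) = 3.46×10^-6 K/W
R_expanded polystyrene = ln(183/103)/(2π×0.0357×9.32) = 0.2749 K/W
R_phenolic foam = ln(223/183)/(2π×0.0248×9.32) = 0.1361 K/W
R_outer film = 1/(h_o·2πr_oL) = 1/(21×2π×0.223×9.32) = 0.003647 K/W
R_total = 0.4147 K/W
Q = ΔT/R_total = 55/0.4147
Q = 133 W
T_interface = T_inner − Q·ΣR(inner→interface) = 346 − 133×0.2749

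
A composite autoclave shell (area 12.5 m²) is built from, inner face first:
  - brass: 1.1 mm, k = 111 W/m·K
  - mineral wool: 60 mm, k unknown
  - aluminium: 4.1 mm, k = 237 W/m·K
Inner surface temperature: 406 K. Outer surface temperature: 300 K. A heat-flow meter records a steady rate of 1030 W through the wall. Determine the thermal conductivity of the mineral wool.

k ≈ 0.0466 W/(m·K)

Series thermal resistances:
R_brass = L/(kA) = 0.0011/(111×12.5) = 7.928×10^-7 K/W
R_aluminium = L/(kA) = 0.0041/(237×12.5) = 1.384×10^-6 K/W
Sum of known resistances R_other = 2.177×10^-6 K/W
Total R = ΔT/Q = 106/1030 = 0.1029 K/W
R_mineral wool = R_total − R_other = 0.1029 K/W
k = L/(R·A) = 0.06/(0.1029×12.5)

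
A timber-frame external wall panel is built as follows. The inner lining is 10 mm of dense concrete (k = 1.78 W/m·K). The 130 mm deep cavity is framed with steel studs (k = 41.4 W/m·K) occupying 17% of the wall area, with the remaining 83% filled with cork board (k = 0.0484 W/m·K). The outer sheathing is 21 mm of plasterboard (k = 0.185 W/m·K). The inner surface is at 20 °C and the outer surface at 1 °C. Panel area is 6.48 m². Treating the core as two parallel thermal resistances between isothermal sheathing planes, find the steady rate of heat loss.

Sheathing layers in series; stud and cavity paths in parallel between them.
R_inner = 0.01/(1.78×6.48) = 8.67×10^-4 K/W
R_stud  = 0.13/(41.4×0.17×6.48) = 0.00285 K/W
R_cav   = 0.13/(0.0484×0.83×6.48) = 0.4994 K/W
1/R_core = 1/R_stud + 1/R_cav → R_core = 0.002834 K/W
R_outer = 0.021/(0.185×6.48) = 0.01752 K/W
R_total = 0.02122 K/W
Q = ΔT/R_total = 19/0.02122

Q ≈ 895 W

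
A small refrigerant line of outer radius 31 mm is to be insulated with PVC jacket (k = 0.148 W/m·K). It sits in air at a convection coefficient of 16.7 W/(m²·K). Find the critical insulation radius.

r_cr ≈ 8.86 mm

For a cylinder r_cr = k/h = 0.148/16.7
r_cr = 8.86 mm; since the bare radius (31 mm) is above r_cr, any added insulation will reduce heat loss.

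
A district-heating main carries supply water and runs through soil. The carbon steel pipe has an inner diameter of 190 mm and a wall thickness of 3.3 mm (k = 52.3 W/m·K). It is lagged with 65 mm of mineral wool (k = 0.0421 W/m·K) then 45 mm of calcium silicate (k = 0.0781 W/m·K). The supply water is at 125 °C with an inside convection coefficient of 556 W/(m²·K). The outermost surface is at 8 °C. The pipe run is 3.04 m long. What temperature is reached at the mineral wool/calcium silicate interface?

Radial resistances (cylindrical: R_cond = ln(r_o/r_i)/(2πkL), R_conv = 1/(h·2πrL)):
R_inner film = 1/(h_i·2πr₁L) = 1/(556×2π×0.095×3.04) = 9.912×10^-4 K/W
R_carbon steel pipe wall = ln(98.3/95)/(2π×52.3×3.04) = 3.418×10^-5 K/W
R_mineral wool = ln(163.3/98.3)/(2π×0.0421×3.04) = 0.6312 K/W
R_calcium silicate = ln(208.3/163.3)/(2π×0.0781×3.04) = 0.1632 K/W
R_total = 0.7954 K/W
Q = ΔT/R_total = 117/0.7954
Q = 147 W
T_interface = T_inner − Q·ΣR(inner→interface) = 125 − 147×0.6322

T ≈ 32 °C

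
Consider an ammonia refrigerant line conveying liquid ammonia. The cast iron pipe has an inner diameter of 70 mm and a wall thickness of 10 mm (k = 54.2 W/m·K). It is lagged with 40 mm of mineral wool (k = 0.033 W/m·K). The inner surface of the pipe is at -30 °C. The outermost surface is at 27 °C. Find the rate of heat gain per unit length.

q′ ≈ 18.6 W/m

Cylindrical conduction, so R = ln(r₂/r₁)/(2πkL) per layer, in series:
R_cast iron pipe wall = ln(45/35)/(2π×54.2×1) = 7.38×10^-4 K/W
R_mineral wool = ln(85/45)/(2π×0.033×1) = 3.067 K/W
R_total = 3.068 K/W
Q = ΔT/R_total = 57/3.068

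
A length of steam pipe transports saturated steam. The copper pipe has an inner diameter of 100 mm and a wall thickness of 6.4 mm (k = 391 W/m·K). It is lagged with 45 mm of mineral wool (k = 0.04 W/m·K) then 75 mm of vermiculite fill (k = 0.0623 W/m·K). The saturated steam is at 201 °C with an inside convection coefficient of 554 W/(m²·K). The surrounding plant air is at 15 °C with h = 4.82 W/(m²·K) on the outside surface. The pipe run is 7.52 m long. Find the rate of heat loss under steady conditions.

Q ≈ 355 W

Cylindrical conduction, so R = ln(r₂/r₁)/(2πkL) per layer, in series:
R_inner film = 1/(h_i·2πr₁L) = 1/(554×2π×0.05×7.52) = 7.641×10^-4 K/W
R_copper pipe wall = ln(56.4/50)/(2π×391×7.52) = 6.52×10^-6 K/W
R_mineral wool = ln(101.4/56.4)/(2π×0.04×7.52) = 0.3104 K/W
R_vermiculite fill = ln(176.4/101.4)/(2π×0.0623×7.52) = 0.1881 K/W
R_outer film = 1/(h_o·2πr_oL) = 1/(4.82×2π×0.1764×7.52) = 0.02489 K/W
R_total = 0.5241 K/W
Q = ΔT/R_total = 186/0.5241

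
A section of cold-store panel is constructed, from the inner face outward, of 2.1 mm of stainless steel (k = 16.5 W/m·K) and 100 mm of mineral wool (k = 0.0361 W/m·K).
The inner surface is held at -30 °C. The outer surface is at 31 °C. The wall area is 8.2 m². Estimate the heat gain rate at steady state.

Q ≈ 181 W

Model the wall as resistances in series:
R_stainless steel = L/(kA) = 0.0021/(16.5×8.2) = 1.552×10^-5 K/W
R_mineral wool = L/(kA) = 0.1/(0.0361×8.2) = 0.3378 K/W
R_total = 0.3378 K/W
Q = ΔT / R_total = 61 / 0.3378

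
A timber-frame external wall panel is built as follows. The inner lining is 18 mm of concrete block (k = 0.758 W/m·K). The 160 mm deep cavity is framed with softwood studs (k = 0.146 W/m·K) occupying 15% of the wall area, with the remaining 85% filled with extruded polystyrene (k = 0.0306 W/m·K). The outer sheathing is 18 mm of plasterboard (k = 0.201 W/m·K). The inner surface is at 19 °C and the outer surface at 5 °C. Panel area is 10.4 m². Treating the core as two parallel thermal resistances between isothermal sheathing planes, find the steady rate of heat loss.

Sheathing layers in series; stud and cavity paths in parallel between them.
R_inner = 0.018/(0.758×10.4) = 0.002283 K/W
R_stud  = 0.16/(0.146×0.15×10.4) = 0.7025 K/W
R_cav   = 0.16/(0.0306×0.85×10.4) = 0.5915 K/W
1/R_core = 1/R_stud + 1/R_cav → R_core = 0.3211 K/W
R_outer = 0.018/(0.201×10.4) = 0.008611 K/W
R_total = 0.332 K/W
Q = ΔT/R_total = 14/0.332

Q ≈ 42.2 W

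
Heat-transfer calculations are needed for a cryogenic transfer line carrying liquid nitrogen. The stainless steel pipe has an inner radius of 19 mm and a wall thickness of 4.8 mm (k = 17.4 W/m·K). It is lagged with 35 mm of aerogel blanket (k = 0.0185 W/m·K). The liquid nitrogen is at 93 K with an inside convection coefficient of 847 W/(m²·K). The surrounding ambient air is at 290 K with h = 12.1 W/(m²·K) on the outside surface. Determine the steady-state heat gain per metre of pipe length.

q′ ≈ 24.6 W/m

Per-layer cylindrical resistances, series-summed:
R_inner film = 1/(h_i·2πr₁L) = 1/(847×2π×0.019×1) = 0.00989 K/W
R_stainless steel pipe wall = ln(23.8/19)/(2π×17.4×1) = 0.00206 K/W
R_aerogel blanket = ln(58.8/23.8)/(2π×0.0185×1) = 7.781 K/W
R_outer film = 1/(h_o·2πr_oL) = 1/(12.1×2π×0.0588×1) = 0.2237 K/W
R_total = 8.017 K/W
Q = ΔT/R_total = 197/8.017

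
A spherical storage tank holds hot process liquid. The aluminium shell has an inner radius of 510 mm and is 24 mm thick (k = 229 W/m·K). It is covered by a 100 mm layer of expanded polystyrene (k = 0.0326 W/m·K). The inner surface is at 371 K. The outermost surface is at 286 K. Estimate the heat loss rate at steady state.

Q ≈ 118 W

Spherical conduction: R = (1/r_in − 1/r_out)/(4πk) per layer; series-sum.
R_aluminium shell = (1/0.51 − 1/0.534)/(4π×229) = 3.062×10^-5 K/W
R_expanded polystyrene = (1/0.534 − 1/0.634)/(4π×0.0326) = 0.721 K/W
R_total = 0.721 K/W
Q = ΔT/R_total = 85/0.721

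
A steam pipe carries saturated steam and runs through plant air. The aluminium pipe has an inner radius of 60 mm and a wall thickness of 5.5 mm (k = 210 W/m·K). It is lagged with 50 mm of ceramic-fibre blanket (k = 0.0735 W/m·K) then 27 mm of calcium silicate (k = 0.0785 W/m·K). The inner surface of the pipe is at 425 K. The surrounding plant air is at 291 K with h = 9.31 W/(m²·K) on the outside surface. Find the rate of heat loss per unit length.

Treating each annulus and film as a series resistance:
R_aluminium pipe wall = ln(65.5/60)/(2π×210×1) = 6.647×10^-5 K/W
R_ceramic-fibre blanket = ln(115.5/65.5)/(2π×0.0735×1) = 1.228 K/W
R_calcium silicate = ln(142.5/115.5)/(2π×0.0785×1) = 0.4259 K/W
R_outer film = 1/(h_o·2πr_oL) = 1/(9.31×2π×0.1425×1) = 0.12 K/W
R_total = 1.774 K/W
Q = ΔT/R_total = 134/1.774

q′ ≈ 75.5 W/m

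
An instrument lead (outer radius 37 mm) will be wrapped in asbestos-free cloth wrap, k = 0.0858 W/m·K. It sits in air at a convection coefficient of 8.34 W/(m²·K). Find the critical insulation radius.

For a cylinder r_cr = k/h = 0.0858/8.34
r_cr = 10.3 mm; since the bare radius (37 mm) is above r_cr, any added insulation will reduce heat loss.

r_cr ≈ 10.3 mm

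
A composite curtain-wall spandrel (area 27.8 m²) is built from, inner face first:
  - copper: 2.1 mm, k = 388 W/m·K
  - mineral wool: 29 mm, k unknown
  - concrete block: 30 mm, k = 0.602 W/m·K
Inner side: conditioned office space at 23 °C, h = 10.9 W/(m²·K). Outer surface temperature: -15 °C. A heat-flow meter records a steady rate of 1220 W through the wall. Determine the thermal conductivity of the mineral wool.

Thermal resistances in series:
R_inner film = 1/(h_i·A) = 1/(10.9×27.8) = 0.0033 K/W
R_copper = L/(kA) = 0.0021/(388×27.8) = 1.947×10^-7 K/W
R_concrete block = L/(kA) = 0.03/(0.602×27.8) = 0.001793 K/W
Sum of known resistances R_other = 0.005093 K/W
Total R = ΔT/Q = 38/1220 = 0.03115 K/W
R_mineral wool = R_total − R_other = 0.02605 K/W
k = L/(R·A) = 0.029/(0.02605×27.8)

k ≈ 0.04 W/(m·K)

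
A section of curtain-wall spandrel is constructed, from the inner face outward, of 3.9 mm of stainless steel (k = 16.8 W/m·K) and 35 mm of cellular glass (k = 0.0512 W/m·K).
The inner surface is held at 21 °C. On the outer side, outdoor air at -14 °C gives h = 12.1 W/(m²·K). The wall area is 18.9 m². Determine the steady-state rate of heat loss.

Thermal resistances in series:
R_stainless steel = L/(kA) = 0.0039/(16.8×18.9) = 1.228×10^-5 K/W
R_cellular glass = L/(kA) = 0.035/(0.0512×18.9) = 0.03617 K/W
R_outer film = 1/(h_o·A) = 1/(12.1×18.9) = 0.004373 K/W
R_total = 0.04055 K/W
Q = ΔT / R_total = 35 / 0.04055

Q ≈ 863 W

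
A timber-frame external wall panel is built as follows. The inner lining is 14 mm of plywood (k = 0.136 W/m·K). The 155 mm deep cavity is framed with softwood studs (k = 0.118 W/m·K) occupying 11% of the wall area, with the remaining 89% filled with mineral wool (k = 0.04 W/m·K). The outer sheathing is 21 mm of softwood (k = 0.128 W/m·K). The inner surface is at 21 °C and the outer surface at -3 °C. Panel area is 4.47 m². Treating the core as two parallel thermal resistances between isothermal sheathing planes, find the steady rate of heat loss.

Q ≈ 31 W

Sheathing layers in series; stud and cavity paths in parallel between them.
R_inner = 0.014/(0.136×4.47) = 0.02303 K/W
R_stud  = 0.155/(0.118×0.11×4.47) = 2.671 K/W
R_cav   = 0.155/(0.04×0.89×4.47) = 0.974 K/W
1/R_core = 1/R_stud + 1/R_cav → R_core = 0.7138 K/W
R_outer = 0.021/(0.128×4.47) = 0.0367 K/W
R_total = 0.7735 K/W
Q = ΔT/R_total = 24/0.7735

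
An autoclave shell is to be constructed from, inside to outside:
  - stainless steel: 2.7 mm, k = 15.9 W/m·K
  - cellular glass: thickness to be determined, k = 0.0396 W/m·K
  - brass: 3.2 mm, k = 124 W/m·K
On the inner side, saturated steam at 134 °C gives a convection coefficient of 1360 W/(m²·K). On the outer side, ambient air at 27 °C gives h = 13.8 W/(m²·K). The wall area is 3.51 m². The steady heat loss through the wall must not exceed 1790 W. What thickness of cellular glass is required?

L ≈ 5.4 mm

Series thermal resistances:
R_inner film = 1/(h_i·A) = 1/(1360×3.51) = 2.095×10^-4 K/W
R_stainless steel = L/(kA) = 0.0027/(15.9×3.51) = 4.838×10^-5 K/W
R_brass = L/(kA) = 0.0032/(124×3.51) = 7.352×10^-6 K/W
R_outer film = 1/(h_o·A) = 1/(13.8×3.51) = 0.02064 K/W
Sum of the known resistances R_other = 0.02091 K/W
Required total resistance R_tot = ΔT/Q_allow = 107/1790 = 0.05978 K/W
R_cellular glass = R_tot − R_other = 0.03887 K/W
L = R·k·A = 0.03887×0.0396×3.51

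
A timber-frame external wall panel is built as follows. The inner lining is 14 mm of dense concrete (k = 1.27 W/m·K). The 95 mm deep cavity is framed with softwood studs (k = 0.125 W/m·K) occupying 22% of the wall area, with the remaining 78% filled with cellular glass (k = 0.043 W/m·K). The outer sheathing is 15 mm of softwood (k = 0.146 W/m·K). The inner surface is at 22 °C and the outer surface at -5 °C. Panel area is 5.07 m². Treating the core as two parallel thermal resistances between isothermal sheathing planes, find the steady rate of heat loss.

Q ≈ 82 W

Sheathing layers in series; stud and cavity paths in parallel between them.
R_inner = 0.014/(1.27×5.07) = 0.002174 K/W
R_stud  = 0.095/(0.125×0.22×5.07) = 0.6814 K/W
R_cav   = 0.095/(0.043×0.78×5.07) = 0.5587 K/W
1/R_core = 1/R_stud + 1/R_cav → R_core = 0.307 K/W
R_outer = 0.015/(0.146×5.07) = 0.02026 K/W
R_total = 0.3294 K/W
Q = ΔT/R_total = 27/0.3294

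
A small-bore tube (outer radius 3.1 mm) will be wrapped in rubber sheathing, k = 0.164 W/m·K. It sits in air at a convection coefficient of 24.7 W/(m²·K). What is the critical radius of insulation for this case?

r_cr ≈ 6.64 mm

For a cylinder r_cr = k/h = 0.164/24.7
r_cr = 6.64 mm; since the bare radius (3.1 mm) is below r_cr, adding a thin layer of insulation will *increase* heat loss.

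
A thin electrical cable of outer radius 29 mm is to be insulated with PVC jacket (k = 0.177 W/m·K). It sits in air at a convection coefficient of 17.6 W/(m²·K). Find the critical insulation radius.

For a cylinder r_cr = k/h = 0.177/17.6
r_cr = 10.1 mm; since the bare radius (29 mm) is above r_cr, any added insulation will reduce heat loss.

r_cr ≈ 10.1 mm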